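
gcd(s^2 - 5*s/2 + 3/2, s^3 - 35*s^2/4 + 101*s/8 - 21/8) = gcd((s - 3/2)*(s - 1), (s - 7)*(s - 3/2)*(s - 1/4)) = s - 3/2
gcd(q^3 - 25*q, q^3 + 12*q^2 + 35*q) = q^2 + 5*q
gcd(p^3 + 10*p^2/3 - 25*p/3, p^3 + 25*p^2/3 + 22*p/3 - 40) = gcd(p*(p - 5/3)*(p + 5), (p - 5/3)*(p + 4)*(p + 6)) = p - 5/3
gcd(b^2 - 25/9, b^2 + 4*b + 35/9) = b + 5/3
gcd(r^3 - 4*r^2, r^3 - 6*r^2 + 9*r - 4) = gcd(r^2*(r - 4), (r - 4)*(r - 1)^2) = r - 4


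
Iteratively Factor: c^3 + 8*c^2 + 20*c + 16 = (c + 4)*(c^2 + 4*c + 4) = (c + 2)*(c + 4)*(c + 2)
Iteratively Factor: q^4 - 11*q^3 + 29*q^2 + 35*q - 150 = (q - 5)*(q^3 - 6*q^2 - q + 30) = (q - 5)*(q - 3)*(q^2 - 3*q - 10) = (q - 5)^2*(q - 3)*(q + 2)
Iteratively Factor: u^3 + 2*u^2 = (u + 2)*(u^2) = u*(u + 2)*(u)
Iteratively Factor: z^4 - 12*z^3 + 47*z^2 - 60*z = (z - 5)*(z^3 - 7*z^2 + 12*z) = z*(z - 5)*(z^2 - 7*z + 12) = z*(z - 5)*(z - 4)*(z - 3)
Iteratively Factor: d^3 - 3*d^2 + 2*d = (d - 1)*(d^2 - 2*d) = d*(d - 1)*(d - 2)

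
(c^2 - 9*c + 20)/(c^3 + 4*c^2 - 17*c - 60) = (c - 5)/(c^2 + 8*c + 15)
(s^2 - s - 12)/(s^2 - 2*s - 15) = (s - 4)/(s - 5)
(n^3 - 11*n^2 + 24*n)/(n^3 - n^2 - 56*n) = (n - 3)/(n + 7)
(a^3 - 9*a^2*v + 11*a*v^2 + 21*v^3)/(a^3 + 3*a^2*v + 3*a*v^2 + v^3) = (a^2 - 10*a*v + 21*v^2)/(a^2 + 2*a*v + v^2)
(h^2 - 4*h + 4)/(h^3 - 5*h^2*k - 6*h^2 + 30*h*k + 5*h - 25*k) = (h^2 - 4*h + 4)/(h^3 - 5*h^2*k - 6*h^2 + 30*h*k + 5*h - 25*k)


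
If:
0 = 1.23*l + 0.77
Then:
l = -0.63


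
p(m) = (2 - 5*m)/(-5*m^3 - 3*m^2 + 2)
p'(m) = (2 - 5*m)*(15*m^2 + 6*m)/(-5*m^3 - 3*m^2 + 2)^2 - 5/(-5*m^3 - 3*m^2 + 2) = (25*m^3 + 15*m^2 - 3*m*(5*m - 2)*(5*m + 2) - 10)/(5*m^3 + 3*m^2 - 2)^2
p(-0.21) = 1.59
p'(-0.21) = -3.11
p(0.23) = 0.48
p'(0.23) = -2.23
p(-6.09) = 0.03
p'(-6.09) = 0.01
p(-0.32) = 1.94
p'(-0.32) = -3.09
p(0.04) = 0.90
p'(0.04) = -2.39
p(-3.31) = 0.12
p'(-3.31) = 0.09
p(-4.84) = 0.05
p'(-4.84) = 0.02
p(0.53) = -1.57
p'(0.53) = -40.30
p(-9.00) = 0.01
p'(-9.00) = 0.00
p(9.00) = 0.01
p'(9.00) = 0.00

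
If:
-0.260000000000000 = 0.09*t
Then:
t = -2.89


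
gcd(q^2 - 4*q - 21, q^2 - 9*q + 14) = q - 7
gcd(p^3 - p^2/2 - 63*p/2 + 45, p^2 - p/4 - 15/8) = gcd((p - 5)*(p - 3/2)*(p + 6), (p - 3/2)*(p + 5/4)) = p - 3/2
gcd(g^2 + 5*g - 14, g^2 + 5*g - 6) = 1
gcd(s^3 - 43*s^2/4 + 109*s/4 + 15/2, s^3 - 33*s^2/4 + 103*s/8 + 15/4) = s^2 - 23*s/4 - 3/2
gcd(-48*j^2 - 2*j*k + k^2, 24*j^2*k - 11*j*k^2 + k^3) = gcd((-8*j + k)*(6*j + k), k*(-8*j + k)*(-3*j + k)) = 8*j - k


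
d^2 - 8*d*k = d*(d - 8*k)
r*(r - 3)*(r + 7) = r^3 + 4*r^2 - 21*r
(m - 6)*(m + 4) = m^2 - 2*m - 24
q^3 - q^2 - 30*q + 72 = (q - 4)*(q - 3)*(q + 6)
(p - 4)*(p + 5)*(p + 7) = p^3 + 8*p^2 - 13*p - 140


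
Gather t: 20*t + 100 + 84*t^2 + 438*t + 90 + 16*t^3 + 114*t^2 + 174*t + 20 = 16*t^3 + 198*t^2 + 632*t + 210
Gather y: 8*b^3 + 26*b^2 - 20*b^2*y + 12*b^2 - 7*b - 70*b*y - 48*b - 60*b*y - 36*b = 8*b^3 + 38*b^2 - 91*b + y*(-20*b^2 - 130*b)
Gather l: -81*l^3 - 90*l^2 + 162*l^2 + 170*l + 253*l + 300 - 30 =-81*l^3 + 72*l^2 + 423*l + 270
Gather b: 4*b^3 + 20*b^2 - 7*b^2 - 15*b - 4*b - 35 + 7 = 4*b^3 + 13*b^2 - 19*b - 28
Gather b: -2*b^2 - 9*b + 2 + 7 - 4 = -2*b^2 - 9*b + 5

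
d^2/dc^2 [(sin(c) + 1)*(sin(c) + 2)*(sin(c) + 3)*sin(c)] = -16*sin(c)^4 - 54*sin(c)^3 - 32*sin(c)^2 + 30*sin(c) + 22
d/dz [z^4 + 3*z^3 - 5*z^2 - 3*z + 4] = 4*z^3 + 9*z^2 - 10*z - 3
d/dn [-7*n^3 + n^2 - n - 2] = -21*n^2 + 2*n - 1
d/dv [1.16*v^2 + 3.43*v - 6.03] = 2.32*v + 3.43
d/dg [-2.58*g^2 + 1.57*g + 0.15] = 1.57 - 5.16*g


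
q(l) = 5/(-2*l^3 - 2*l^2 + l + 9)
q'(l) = 5*(6*l^2 + 4*l - 1)/(-2*l^3 - 2*l^2 + l + 9)^2 = 5*(6*l^2 + 4*l - 1)/(2*l^3 + 2*l^2 - l - 9)^2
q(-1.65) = 0.46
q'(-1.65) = 0.37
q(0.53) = 0.58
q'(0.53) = 0.19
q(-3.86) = 0.06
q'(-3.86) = 0.04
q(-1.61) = 0.47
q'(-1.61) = 0.36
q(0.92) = 0.75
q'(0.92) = 0.87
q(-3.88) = 0.05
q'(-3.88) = 0.04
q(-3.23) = 0.10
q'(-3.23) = 0.09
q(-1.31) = 0.57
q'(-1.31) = 0.26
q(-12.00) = 0.00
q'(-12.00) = 0.00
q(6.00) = -0.01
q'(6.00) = 0.00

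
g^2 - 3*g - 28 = (g - 7)*(g + 4)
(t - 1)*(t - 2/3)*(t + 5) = t^3 + 10*t^2/3 - 23*t/3 + 10/3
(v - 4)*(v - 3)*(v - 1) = v^3 - 8*v^2 + 19*v - 12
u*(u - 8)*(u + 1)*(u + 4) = u^4 - 3*u^3 - 36*u^2 - 32*u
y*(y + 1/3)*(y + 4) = y^3 + 13*y^2/3 + 4*y/3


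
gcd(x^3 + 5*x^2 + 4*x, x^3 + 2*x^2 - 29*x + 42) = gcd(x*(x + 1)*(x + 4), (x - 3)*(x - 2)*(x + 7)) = 1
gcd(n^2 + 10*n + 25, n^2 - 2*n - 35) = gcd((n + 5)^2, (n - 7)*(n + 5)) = n + 5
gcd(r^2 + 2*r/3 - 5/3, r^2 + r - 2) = r - 1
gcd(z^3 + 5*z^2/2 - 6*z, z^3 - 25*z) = z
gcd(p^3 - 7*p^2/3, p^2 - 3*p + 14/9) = p - 7/3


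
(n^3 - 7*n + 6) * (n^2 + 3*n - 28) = n^5 + 3*n^4 - 35*n^3 - 15*n^2 + 214*n - 168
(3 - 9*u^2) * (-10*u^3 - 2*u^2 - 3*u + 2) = 90*u^5 + 18*u^4 - 3*u^3 - 24*u^2 - 9*u + 6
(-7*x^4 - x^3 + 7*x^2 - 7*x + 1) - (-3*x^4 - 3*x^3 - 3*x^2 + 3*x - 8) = -4*x^4 + 2*x^3 + 10*x^2 - 10*x + 9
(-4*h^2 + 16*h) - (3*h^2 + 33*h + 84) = -7*h^2 - 17*h - 84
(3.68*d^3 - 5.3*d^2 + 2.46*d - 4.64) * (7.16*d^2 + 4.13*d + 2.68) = 26.3488*d^5 - 22.7496*d^4 + 5.587*d^3 - 37.2666*d^2 - 12.5704*d - 12.4352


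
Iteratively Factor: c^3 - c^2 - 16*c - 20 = (c - 5)*(c^2 + 4*c + 4) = (c - 5)*(c + 2)*(c + 2)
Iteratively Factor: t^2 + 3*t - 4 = (t - 1)*(t + 4)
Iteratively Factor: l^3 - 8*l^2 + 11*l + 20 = (l - 5)*(l^2 - 3*l - 4) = (l - 5)*(l + 1)*(l - 4)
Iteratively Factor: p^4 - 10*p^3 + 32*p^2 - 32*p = (p - 2)*(p^3 - 8*p^2 + 16*p) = p*(p - 2)*(p^2 - 8*p + 16) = p*(p - 4)*(p - 2)*(p - 4)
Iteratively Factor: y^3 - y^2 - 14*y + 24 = (y - 3)*(y^2 + 2*y - 8) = (y - 3)*(y - 2)*(y + 4)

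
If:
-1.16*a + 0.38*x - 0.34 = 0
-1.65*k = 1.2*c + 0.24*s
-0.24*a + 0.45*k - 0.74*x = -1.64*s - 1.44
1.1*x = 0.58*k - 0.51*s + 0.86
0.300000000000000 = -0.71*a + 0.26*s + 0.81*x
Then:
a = -0.18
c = 1.72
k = -1.19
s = -0.42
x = 0.35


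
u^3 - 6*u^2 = u^2*(u - 6)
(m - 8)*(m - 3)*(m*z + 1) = m^3*z - 11*m^2*z + m^2 + 24*m*z - 11*m + 24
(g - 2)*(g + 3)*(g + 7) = g^3 + 8*g^2 + g - 42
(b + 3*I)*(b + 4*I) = b^2 + 7*I*b - 12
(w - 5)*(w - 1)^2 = w^3 - 7*w^2 + 11*w - 5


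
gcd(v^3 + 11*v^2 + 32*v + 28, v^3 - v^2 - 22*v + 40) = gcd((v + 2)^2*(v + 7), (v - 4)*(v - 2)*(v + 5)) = 1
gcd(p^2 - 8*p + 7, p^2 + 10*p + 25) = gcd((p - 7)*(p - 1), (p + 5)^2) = 1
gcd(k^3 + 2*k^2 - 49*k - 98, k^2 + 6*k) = 1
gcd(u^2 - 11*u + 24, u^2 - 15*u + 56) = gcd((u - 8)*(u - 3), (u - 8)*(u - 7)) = u - 8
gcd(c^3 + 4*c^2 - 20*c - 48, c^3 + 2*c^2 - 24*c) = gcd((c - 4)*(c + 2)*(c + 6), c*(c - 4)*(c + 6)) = c^2 + 2*c - 24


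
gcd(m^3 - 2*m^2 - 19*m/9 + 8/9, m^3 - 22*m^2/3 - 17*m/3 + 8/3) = m^2 + 2*m/3 - 1/3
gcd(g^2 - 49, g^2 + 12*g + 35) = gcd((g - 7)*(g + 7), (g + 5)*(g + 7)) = g + 7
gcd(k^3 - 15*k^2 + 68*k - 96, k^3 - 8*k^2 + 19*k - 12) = k^2 - 7*k + 12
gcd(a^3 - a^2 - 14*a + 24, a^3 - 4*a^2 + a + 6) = a^2 - 5*a + 6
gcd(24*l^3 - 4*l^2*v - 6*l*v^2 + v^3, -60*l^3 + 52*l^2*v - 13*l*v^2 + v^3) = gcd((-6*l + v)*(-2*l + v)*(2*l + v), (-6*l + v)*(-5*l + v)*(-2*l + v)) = 12*l^2 - 8*l*v + v^2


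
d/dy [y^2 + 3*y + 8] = 2*y + 3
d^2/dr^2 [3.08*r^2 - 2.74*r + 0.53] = 6.16000000000000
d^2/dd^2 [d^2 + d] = 2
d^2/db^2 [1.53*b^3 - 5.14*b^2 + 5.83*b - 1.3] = 9.18*b - 10.28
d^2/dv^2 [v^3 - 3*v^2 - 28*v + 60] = 6*v - 6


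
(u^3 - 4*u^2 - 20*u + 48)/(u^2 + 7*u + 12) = (u^2 - 8*u + 12)/(u + 3)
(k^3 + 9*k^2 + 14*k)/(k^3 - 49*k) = (k + 2)/(k - 7)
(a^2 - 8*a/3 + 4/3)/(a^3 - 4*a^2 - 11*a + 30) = (a - 2/3)/(a^2 - 2*a - 15)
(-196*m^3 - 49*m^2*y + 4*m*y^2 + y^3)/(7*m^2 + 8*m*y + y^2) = (-28*m^2 - 3*m*y + y^2)/(m + y)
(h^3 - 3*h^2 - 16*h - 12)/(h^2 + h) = h - 4 - 12/h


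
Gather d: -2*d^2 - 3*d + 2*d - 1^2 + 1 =-2*d^2 - d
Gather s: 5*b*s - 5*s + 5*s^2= 5*s^2 + s*(5*b - 5)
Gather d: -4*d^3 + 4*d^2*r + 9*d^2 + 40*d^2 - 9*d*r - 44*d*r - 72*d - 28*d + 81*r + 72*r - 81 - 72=-4*d^3 + d^2*(4*r + 49) + d*(-53*r - 100) + 153*r - 153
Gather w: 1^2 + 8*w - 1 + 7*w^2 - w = 7*w^2 + 7*w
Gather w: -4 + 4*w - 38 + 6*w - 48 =10*w - 90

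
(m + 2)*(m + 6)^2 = m^3 + 14*m^2 + 60*m + 72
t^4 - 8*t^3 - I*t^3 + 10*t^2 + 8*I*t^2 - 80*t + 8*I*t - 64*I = (t - 8)*(t - 4*I)*(t + I)*(t + 2*I)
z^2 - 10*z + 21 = (z - 7)*(z - 3)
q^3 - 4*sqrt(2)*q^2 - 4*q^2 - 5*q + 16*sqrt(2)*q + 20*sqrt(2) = (q - 5)*(q + 1)*(q - 4*sqrt(2))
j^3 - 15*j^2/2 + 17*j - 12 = (j - 4)*(j - 2)*(j - 3/2)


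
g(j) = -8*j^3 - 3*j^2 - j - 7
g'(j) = -24*j^2 - 6*j - 1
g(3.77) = -482.07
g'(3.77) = -364.73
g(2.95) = -241.44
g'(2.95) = -227.56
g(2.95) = -241.44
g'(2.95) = -227.56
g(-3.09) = 203.47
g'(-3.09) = -211.61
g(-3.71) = 363.94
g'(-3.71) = -309.08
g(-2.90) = 165.78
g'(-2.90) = -185.44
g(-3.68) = 354.74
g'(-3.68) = -303.94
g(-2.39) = 87.47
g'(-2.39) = -123.75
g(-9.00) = 5591.00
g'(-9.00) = -1891.00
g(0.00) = -7.00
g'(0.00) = -1.00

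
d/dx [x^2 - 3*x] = 2*x - 3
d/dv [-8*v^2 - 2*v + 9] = -16*v - 2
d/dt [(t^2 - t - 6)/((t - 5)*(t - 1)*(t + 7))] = (-t^4 + 2*t^3 - 18*t^2 + 82*t - 257)/(t^6 + 2*t^5 - 73*t^4 - 4*t^3 + 1439*t^2 - 2590*t + 1225)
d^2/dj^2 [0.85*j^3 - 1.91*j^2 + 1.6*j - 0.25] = 5.1*j - 3.82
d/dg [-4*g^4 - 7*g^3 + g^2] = g*(-16*g^2 - 21*g + 2)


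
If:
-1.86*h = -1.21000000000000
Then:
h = 0.65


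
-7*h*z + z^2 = z*(-7*h + z)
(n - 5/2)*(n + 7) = n^2 + 9*n/2 - 35/2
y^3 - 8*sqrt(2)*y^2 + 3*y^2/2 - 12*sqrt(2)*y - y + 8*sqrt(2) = (y - 1/2)*(y + 2)*(y - 8*sqrt(2))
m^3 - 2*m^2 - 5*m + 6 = (m - 3)*(m - 1)*(m + 2)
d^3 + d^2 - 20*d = d*(d - 4)*(d + 5)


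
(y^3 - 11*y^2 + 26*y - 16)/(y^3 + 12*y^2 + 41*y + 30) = (y^3 - 11*y^2 + 26*y - 16)/(y^3 + 12*y^2 + 41*y + 30)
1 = 1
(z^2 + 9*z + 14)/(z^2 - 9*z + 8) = (z^2 + 9*z + 14)/(z^2 - 9*z + 8)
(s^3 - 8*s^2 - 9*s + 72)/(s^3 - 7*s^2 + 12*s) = (s^2 - 5*s - 24)/(s*(s - 4))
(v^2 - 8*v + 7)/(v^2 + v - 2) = (v - 7)/(v + 2)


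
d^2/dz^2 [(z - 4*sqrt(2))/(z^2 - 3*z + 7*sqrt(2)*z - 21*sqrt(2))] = 2*((z - 4*sqrt(2))*(2*z - 3 + 7*sqrt(2))^2 + 3*(-z - sqrt(2) + 1)*(z^2 - 3*z + 7*sqrt(2)*z - 21*sqrt(2)))/(z^2 - 3*z + 7*sqrt(2)*z - 21*sqrt(2))^3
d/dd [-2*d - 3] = -2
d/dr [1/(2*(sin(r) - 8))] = -cos(r)/(2*(sin(r) - 8)^2)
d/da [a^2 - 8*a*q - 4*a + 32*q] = 2*a - 8*q - 4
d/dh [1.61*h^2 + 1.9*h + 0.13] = 3.22*h + 1.9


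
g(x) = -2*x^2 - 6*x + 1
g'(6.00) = -30.00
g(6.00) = -107.00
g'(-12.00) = 42.00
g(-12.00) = -215.00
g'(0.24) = -6.96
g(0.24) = -0.56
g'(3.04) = -18.16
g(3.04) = -35.72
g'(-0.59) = -3.64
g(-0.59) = 3.84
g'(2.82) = -17.28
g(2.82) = -31.82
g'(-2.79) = 5.16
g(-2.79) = 2.17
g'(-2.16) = 2.64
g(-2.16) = 4.63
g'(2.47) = -15.88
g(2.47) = -26.02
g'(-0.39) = -4.44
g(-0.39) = 3.04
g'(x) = -4*x - 6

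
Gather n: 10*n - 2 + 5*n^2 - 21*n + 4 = 5*n^2 - 11*n + 2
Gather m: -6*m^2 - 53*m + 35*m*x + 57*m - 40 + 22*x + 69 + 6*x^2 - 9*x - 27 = -6*m^2 + m*(35*x + 4) + 6*x^2 + 13*x + 2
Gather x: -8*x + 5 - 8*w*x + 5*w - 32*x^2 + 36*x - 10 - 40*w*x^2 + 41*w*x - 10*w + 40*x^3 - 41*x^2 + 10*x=-5*w + 40*x^3 + x^2*(-40*w - 73) + x*(33*w + 38) - 5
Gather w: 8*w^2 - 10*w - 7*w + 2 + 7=8*w^2 - 17*w + 9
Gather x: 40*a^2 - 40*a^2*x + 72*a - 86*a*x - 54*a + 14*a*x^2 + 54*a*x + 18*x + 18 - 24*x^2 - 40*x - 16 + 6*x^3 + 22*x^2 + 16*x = 40*a^2 + 18*a + 6*x^3 + x^2*(14*a - 2) + x*(-40*a^2 - 32*a - 6) + 2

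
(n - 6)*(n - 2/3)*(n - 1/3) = n^3 - 7*n^2 + 56*n/9 - 4/3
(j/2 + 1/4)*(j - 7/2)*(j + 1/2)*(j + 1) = j^4/2 - 3*j^3/4 - 23*j^2/8 - 33*j/16 - 7/16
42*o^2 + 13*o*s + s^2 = (6*o + s)*(7*o + s)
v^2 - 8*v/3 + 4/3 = (v - 2)*(v - 2/3)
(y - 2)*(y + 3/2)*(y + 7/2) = y^3 + 3*y^2 - 19*y/4 - 21/2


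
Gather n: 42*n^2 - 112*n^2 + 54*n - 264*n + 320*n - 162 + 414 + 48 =-70*n^2 + 110*n + 300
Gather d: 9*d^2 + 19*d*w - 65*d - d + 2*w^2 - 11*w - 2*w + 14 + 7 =9*d^2 + d*(19*w - 66) + 2*w^2 - 13*w + 21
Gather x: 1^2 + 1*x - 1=x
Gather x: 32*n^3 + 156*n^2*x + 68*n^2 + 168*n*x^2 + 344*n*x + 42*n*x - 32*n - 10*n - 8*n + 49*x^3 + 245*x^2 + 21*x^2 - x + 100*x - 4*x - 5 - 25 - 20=32*n^3 + 68*n^2 - 50*n + 49*x^3 + x^2*(168*n + 266) + x*(156*n^2 + 386*n + 95) - 50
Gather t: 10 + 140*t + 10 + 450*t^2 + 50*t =450*t^2 + 190*t + 20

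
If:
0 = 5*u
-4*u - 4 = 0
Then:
No Solution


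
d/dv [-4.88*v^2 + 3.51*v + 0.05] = 3.51 - 9.76*v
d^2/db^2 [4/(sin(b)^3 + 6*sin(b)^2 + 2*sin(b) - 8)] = 4*(-9*sin(b)^6 - 66*sin(b)^5 - 136*sin(b)^4 - 12*sin(b)^3 + 32*sin(b)^2 + 104*sin(b) + 104)/(sin(b)^3 + 6*sin(b)^2 + 2*sin(b) - 8)^3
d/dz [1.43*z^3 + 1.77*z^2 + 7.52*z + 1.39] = 4.29*z^2 + 3.54*z + 7.52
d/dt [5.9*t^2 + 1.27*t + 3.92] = 11.8*t + 1.27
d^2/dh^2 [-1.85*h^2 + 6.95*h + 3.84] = -3.70000000000000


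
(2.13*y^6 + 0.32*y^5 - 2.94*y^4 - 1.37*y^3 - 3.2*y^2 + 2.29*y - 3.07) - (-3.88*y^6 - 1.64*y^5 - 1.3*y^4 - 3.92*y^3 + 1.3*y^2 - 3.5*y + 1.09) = 6.01*y^6 + 1.96*y^5 - 1.64*y^4 + 2.55*y^3 - 4.5*y^2 + 5.79*y - 4.16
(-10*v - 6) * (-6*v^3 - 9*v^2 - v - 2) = 60*v^4 + 126*v^3 + 64*v^2 + 26*v + 12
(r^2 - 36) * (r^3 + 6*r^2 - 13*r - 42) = r^5 + 6*r^4 - 49*r^3 - 258*r^2 + 468*r + 1512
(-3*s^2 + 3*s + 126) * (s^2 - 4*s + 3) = -3*s^4 + 15*s^3 + 105*s^2 - 495*s + 378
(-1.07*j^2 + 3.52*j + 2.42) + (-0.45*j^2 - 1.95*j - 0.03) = -1.52*j^2 + 1.57*j + 2.39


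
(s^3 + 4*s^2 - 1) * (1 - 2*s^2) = -2*s^5 - 8*s^4 + s^3 + 6*s^2 - 1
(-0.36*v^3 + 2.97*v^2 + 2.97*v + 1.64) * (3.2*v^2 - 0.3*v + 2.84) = -1.152*v^5 + 9.612*v^4 + 7.5906*v^3 + 12.7918*v^2 + 7.9428*v + 4.6576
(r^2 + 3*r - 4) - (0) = r^2 + 3*r - 4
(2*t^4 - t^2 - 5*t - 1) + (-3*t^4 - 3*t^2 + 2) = -t^4 - 4*t^2 - 5*t + 1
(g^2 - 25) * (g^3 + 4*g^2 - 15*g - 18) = g^5 + 4*g^4 - 40*g^3 - 118*g^2 + 375*g + 450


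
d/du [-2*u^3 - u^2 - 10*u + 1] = -6*u^2 - 2*u - 10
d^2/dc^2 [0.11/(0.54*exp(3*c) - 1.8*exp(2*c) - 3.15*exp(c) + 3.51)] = (0.11*(-3.24*exp(2*c) + 7.2*exp(c) + 6.3)*(-1.62*exp(2*c) + 3.6*exp(c) + 3.15)*exp(c) + (-0.5346*exp(2*c) + 0.792*exp(c) + 0.3465)*(0.54*exp(3*c) - 1.8*exp(2*c) - 3.15*exp(c) + 3.51))*exp(c)/(0.54*exp(3*c) - 1.8*exp(2*c) - 3.15*exp(c) + 3.51)^3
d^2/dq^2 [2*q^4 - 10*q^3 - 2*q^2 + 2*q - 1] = 24*q^2 - 60*q - 4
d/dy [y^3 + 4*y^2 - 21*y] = 3*y^2 + 8*y - 21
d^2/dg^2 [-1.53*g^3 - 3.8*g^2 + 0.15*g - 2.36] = -9.18*g - 7.6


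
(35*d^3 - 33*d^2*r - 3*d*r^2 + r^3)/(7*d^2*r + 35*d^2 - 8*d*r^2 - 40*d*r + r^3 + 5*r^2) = (5*d + r)/(r + 5)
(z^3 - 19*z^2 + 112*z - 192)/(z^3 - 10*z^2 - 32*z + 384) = (z - 3)/(z + 6)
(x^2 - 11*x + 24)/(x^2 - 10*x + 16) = (x - 3)/(x - 2)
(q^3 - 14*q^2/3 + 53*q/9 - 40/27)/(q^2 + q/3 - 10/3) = (q^2 - 3*q + 8/9)/(q + 2)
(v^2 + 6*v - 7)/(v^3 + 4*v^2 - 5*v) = (v + 7)/(v*(v + 5))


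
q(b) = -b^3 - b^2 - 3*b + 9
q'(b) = -3*b^2 - 2*b - 3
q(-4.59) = 98.40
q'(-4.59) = -57.02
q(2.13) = -11.59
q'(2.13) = -20.87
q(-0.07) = 9.21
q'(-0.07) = -2.87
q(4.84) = -142.33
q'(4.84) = -82.96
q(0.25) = 8.17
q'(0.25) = -3.69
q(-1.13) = 12.56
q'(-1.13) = -4.57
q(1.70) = -3.90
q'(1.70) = -15.07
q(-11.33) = 1369.04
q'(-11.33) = -365.45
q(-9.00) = 684.00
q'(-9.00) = -228.00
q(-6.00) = 207.00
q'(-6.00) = -99.00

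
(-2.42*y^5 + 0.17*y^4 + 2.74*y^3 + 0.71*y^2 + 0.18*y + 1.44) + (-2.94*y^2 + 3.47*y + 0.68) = -2.42*y^5 + 0.17*y^4 + 2.74*y^3 - 2.23*y^2 + 3.65*y + 2.12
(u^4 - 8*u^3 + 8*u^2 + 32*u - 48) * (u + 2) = u^5 - 6*u^4 - 8*u^3 + 48*u^2 + 16*u - 96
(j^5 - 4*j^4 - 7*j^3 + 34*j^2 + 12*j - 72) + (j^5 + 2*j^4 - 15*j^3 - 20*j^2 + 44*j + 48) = 2*j^5 - 2*j^4 - 22*j^3 + 14*j^2 + 56*j - 24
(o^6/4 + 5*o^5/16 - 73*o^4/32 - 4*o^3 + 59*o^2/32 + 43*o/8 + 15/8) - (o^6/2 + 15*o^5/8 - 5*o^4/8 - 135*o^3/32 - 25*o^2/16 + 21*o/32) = -o^6/4 - 25*o^5/16 - 53*o^4/32 + 7*o^3/32 + 109*o^2/32 + 151*o/32 + 15/8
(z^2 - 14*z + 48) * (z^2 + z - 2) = z^4 - 13*z^3 + 32*z^2 + 76*z - 96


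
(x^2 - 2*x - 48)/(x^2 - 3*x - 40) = (x + 6)/(x + 5)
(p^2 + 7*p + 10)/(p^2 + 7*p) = (p^2 + 7*p + 10)/(p*(p + 7))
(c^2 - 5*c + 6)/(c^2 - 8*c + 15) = (c - 2)/(c - 5)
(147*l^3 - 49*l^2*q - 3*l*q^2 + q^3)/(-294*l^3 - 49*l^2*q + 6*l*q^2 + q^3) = (-3*l + q)/(6*l + q)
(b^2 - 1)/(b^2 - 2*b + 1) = (b + 1)/(b - 1)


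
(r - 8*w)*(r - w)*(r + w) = r^3 - 8*r^2*w - r*w^2 + 8*w^3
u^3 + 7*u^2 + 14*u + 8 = (u + 1)*(u + 2)*(u + 4)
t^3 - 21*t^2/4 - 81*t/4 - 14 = (t - 8)*(t + 1)*(t + 7/4)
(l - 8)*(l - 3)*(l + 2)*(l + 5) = l^4 - 4*l^3 - 43*l^2 + 58*l + 240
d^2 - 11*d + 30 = (d - 6)*(d - 5)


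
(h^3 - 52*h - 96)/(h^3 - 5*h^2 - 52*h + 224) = (h^2 + 8*h + 12)/(h^2 + 3*h - 28)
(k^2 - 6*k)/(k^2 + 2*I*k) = (k - 6)/(k + 2*I)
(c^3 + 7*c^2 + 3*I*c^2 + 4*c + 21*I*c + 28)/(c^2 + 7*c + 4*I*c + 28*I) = c - I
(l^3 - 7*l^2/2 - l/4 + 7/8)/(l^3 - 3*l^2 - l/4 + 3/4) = (l - 7/2)/(l - 3)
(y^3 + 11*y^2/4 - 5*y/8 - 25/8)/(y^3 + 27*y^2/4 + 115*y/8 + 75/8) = (y - 1)/(y + 3)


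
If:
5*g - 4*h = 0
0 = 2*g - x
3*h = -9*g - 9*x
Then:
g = 0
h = 0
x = 0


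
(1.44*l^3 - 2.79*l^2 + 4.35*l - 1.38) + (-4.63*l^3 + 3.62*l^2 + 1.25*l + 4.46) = -3.19*l^3 + 0.83*l^2 + 5.6*l + 3.08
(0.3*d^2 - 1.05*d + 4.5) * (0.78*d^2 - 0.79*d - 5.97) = 0.234*d^4 - 1.056*d^3 + 2.5485*d^2 + 2.7135*d - 26.865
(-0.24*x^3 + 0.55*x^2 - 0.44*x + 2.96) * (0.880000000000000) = -0.2112*x^3 + 0.484*x^2 - 0.3872*x + 2.6048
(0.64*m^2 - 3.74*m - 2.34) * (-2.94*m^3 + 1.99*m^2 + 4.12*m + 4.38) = -1.8816*m^5 + 12.2692*m^4 + 2.0738*m^3 - 17.2622*m^2 - 26.022*m - 10.2492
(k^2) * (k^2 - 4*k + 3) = k^4 - 4*k^3 + 3*k^2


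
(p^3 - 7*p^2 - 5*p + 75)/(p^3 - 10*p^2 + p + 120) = (p - 5)/(p - 8)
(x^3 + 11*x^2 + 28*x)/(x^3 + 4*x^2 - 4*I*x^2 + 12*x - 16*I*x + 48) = x*(x + 7)/(x^2 - 4*I*x + 12)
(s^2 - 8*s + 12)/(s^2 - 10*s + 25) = (s^2 - 8*s + 12)/(s^2 - 10*s + 25)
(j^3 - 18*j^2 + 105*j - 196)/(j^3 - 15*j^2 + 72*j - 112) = (j - 7)/(j - 4)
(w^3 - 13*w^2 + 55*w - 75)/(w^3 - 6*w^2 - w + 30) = (w - 5)/(w + 2)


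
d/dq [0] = 0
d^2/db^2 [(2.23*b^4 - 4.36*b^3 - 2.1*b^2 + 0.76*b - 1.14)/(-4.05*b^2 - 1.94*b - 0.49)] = (-73.15515*b^6 - 105.12666*b^5 - 76.9095779999999*b^4 - 76.3348559999999*b^3 + 105.63102*b^2 + 69.072216*b + 6.50968)/(66.430125*b^6 + 95.46255*b^5 + 69.839415*b^4 + 30.400964*b^3 + 8.449707*b^2 + 1.397382*b + 0.117649)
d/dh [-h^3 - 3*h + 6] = -3*h^2 - 3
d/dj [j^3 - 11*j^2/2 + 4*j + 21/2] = 3*j^2 - 11*j + 4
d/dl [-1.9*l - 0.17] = -1.90000000000000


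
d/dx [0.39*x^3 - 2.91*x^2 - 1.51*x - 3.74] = 1.17*x^2 - 5.82*x - 1.51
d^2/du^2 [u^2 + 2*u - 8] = 2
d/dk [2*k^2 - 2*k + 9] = 4*k - 2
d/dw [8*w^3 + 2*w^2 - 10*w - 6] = 24*w^2 + 4*w - 10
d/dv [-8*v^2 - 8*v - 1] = -16*v - 8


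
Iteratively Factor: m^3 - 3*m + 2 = (m - 1)*(m^2 + m - 2) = (m - 1)*(m + 2)*(m - 1)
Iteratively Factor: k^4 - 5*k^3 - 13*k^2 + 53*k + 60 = (k + 3)*(k^3 - 8*k^2 + 11*k + 20) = (k - 5)*(k + 3)*(k^2 - 3*k - 4) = (k - 5)*(k - 4)*(k + 3)*(k + 1)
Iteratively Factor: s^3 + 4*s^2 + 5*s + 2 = (s + 1)*(s^2 + 3*s + 2) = (s + 1)^2*(s + 2)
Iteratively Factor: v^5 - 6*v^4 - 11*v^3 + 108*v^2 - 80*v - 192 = (v - 3)*(v^4 - 3*v^3 - 20*v^2 + 48*v + 64) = (v - 3)*(v + 4)*(v^3 - 7*v^2 + 8*v + 16) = (v - 4)*(v - 3)*(v + 4)*(v^2 - 3*v - 4) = (v - 4)^2*(v - 3)*(v + 4)*(v + 1)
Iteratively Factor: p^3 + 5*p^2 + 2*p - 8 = (p - 1)*(p^2 + 6*p + 8) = (p - 1)*(p + 2)*(p + 4)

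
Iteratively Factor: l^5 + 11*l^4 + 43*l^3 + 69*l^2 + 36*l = (l + 3)*(l^4 + 8*l^3 + 19*l^2 + 12*l) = (l + 3)^2*(l^3 + 5*l^2 + 4*l) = (l + 3)^2*(l + 4)*(l^2 + l) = (l + 1)*(l + 3)^2*(l + 4)*(l)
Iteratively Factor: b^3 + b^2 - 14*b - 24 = (b - 4)*(b^2 + 5*b + 6) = (b - 4)*(b + 2)*(b + 3)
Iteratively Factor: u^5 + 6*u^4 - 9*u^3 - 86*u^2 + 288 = (u + 4)*(u^4 + 2*u^3 - 17*u^2 - 18*u + 72) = (u + 4)^2*(u^3 - 2*u^2 - 9*u + 18) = (u - 2)*(u + 4)^2*(u^2 - 9) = (u - 2)*(u + 3)*(u + 4)^2*(u - 3)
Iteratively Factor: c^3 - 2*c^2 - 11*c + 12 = (c + 3)*(c^2 - 5*c + 4) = (c - 4)*(c + 3)*(c - 1)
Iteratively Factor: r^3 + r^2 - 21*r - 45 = (r + 3)*(r^2 - 2*r - 15) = (r - 5)*(r + 3)*(r + 3)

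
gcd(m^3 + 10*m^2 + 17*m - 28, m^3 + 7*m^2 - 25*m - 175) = m + 7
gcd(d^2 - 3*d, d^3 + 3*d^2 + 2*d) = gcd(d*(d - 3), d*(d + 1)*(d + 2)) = d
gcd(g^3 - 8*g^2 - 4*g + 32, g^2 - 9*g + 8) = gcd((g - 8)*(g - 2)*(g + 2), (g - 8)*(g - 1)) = g - 8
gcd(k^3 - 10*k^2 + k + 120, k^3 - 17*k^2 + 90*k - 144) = k - 8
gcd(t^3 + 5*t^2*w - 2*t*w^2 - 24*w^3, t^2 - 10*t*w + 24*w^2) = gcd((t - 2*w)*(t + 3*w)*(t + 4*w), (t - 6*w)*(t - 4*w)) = 1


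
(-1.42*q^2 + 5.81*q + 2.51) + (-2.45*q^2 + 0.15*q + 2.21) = -3.87*q^2 + 5.96*q + 4.72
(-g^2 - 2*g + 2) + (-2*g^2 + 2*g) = 2 - 3*g^2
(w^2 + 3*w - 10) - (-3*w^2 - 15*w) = 4*w^2 + 18*w - 10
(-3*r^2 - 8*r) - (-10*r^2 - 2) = 7*r^2 - 8*r + 2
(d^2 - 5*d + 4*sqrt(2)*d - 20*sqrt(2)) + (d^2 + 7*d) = 2*d^2 + 2*d + 4*sqrt(2)*d - 20*sqrt(2)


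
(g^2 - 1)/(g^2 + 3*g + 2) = (g - 1)/(g + 2)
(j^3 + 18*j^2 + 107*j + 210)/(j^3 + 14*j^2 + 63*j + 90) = (j + 7)/(j + 3)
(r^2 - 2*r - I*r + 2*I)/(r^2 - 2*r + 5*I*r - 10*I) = (r - I)/(r + 5*I)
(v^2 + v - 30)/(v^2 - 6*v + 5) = (v + 6)/(v - 1)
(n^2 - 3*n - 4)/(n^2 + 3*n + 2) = (n - 4)/(n + 2)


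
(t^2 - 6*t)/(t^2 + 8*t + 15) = t*(t - 6)/(t^2 + 8*t + 15)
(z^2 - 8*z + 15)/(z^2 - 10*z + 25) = (z - 3)/(z - 5)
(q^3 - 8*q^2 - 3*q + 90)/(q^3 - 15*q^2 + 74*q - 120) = (q + 3)/(q - 4)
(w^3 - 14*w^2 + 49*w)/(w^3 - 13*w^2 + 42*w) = (w - 7)/(w - 6)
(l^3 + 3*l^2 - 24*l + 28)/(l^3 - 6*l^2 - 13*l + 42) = (l^2 + 5*l - 14)/(l^2 - 4*l - 21)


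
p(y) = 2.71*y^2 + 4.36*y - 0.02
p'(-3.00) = -11.90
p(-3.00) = 11.29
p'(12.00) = 69.40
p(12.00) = 442.54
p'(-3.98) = -17.21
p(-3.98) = 25.55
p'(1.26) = 11.19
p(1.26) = 9.78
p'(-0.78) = 0.13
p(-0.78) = -1.77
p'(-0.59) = 1.16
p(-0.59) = -1.65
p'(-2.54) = -9.41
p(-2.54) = 6.39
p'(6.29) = 38.45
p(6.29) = 134.62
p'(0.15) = 5.17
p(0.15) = 0.69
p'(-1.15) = -1.87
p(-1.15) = -1.45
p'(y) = 5.42*y + 4.36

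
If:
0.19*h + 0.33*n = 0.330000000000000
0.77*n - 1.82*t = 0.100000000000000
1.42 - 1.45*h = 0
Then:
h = 0.98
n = 0.44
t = 0.13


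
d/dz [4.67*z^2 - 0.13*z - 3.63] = 9.34*z - 0.13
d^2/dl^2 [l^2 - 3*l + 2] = 2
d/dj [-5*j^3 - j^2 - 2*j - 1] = -15*j^2 - 2*j - 2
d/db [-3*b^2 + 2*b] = 2 - 6*b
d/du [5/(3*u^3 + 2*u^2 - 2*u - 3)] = 5*(-9*u^2 - 4*u + 2)/(3*u^3 + 2*u^2 - 2*u - 3)^2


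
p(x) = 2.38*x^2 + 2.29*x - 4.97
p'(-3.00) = -11.99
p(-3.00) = 9.58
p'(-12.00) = -54.83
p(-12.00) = 310.27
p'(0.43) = 4.34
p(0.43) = -3.55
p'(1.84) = 11.05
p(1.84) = 7.30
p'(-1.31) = -3.95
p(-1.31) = -3.89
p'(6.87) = 34.99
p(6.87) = 123.09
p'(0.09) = 2.72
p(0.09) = -4.74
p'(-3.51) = -14.42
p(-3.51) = 16.31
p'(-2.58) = -9.99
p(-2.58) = 4.96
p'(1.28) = 8.38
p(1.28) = 1.86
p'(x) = 4.76*x + 2.29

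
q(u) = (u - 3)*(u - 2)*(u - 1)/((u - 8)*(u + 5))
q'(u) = -(u - 3)*(u - 2)*(u - 1)/((u - 8)*(u + 5)^2) + (u - 3)*(u - 2)/((u - 8)*(u + 5)) + (u - 3)*(u - 1)/((u - 8)*(u + 5)) + (u - 2)*(u - 1)/((u - 8)*(u + 5)) - (u - 3)*(u - 2)*(u - 1)/((u - 8)^2*(u + 5))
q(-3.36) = 7.98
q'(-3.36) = -8.73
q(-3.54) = 9.76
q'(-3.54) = -11.25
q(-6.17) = -32.40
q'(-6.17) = -17.96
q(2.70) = 0.01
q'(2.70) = -0.01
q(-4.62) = 59.12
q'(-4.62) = -178.09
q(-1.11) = 0.76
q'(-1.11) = -0.90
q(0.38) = 0.06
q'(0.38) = -0.17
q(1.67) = -0.01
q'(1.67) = 0.02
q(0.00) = 0.15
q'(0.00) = -0.29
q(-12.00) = -19.50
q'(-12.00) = 0.43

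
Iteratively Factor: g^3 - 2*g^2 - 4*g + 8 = (g - 2)*(g^2 - 4) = (g - 2)*(g + 2)*(g - 2)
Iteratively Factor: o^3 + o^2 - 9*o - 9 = (o + 1)*(o^2 - 9) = (o - 3)*(o + 1)*(o + 3)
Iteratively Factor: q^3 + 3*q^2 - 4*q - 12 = (q - 2)*(q^2 + 5*q + 6) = (q - 2)*(q + 2)*(q + 3)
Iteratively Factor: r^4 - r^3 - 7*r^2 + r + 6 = (r - 1)*(r^3 - 7*r - 6) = (r - 1)*(r + 2)*(r^2 - 2*r - 3) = (r - 1)*(r + 1)*(r + 2)*(r - 3)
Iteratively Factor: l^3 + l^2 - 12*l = (l + 4)*(l^2 - 3*l) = (l - 3)*(l + 4)*(l)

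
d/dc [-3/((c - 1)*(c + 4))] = 3*(2*c + 3)/((c - 1)^2*(c + 4)^2)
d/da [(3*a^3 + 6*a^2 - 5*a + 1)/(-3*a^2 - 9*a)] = (-3*a^4 - 18*a^3 - 23*a^2 + 2*a + 3)/(3*a^2*(a^2 + 6*a + 9))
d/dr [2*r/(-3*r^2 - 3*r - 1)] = 2*(3*r^2 - 1)/(9*r^4 + 18*r^3 + 15*r^2 + 6*r + 1)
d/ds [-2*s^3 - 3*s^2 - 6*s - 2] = -6*s^2 - 6*s - 6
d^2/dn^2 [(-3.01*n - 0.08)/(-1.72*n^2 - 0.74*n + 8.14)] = ((3.01*n + 0.08)*(3.44*n + 0.74)*(6.88*n + 1.48) - (31.0632*n + 4.73)*(1.72*n^2 + 0.74*n - 8.14))/(1.72*n^2 + 0.74*n - 8.14)^3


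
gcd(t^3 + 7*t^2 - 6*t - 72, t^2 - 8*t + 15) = t - 3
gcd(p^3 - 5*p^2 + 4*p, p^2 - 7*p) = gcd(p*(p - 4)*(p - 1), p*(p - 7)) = p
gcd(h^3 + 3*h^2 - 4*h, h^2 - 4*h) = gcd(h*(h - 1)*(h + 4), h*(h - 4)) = h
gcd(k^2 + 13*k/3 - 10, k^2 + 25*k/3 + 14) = k + 6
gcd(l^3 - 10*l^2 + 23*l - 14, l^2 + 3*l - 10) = l - 2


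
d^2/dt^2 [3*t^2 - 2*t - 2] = 6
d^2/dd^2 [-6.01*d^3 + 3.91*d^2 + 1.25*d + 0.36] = 7.82 - 36.06*d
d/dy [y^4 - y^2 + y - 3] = 4*y^3 - 2*y + 1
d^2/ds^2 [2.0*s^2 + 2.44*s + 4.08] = 4.00000000000000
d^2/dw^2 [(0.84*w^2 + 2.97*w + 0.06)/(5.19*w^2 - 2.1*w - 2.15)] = (178.310754*w^3 + 65.9358360000001*w^2 + 194.92083*w - 17.18508)/(139.798359*w^6 - 169.69743*w^5 - 105.074145*w^4 + 131.3361*w^3 + 43.527825*w^2 - 29.12175*w - 9.938375)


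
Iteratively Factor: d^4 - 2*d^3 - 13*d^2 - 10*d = (d)*(d^3 - 2*d^2 - 13*d - 10) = d*(d + 2)*(d^2 - 4*d - 5) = d*(d - 5)*(d + 2)*(d + 1)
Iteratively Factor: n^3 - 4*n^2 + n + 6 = (n - 3)*(n^2 - n - 2) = (n - 3)*(n + 1)*(n - 2)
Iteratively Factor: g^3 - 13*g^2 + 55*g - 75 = (g - 5)*(g^2 - 8*g + 15) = (g - 5)*(g - 3)*(g - 5)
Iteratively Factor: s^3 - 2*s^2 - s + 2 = (s + 1)*(s^2 - 3*s + 2) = (s - 1)*(s + 1)*(s - 2)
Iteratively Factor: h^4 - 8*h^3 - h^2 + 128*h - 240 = (h + 4)*(h^3 - 12*h^2 + 47*h - 60) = (h - 4)*(h + 4)*(h^2 - 8*h + 15) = (h - 4)*(h - 3)*(h + 4)*(h - 5)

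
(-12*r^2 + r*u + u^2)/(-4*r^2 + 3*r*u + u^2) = (3*r - u)/(r - u)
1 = 1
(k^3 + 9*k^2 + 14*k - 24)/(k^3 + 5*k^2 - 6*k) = (k + 4)/k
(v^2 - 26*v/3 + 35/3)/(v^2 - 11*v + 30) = (3*v^2 - 26*v + 35)/(3*(v^2 - 11*v + 30))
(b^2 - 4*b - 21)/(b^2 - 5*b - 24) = (b - 7)/(b - 8)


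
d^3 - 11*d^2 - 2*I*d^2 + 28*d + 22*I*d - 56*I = (d - 7)*(d - 4)*(d - 2*I)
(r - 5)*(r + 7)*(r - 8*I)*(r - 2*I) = r^4 + 2*r^3 - 10*I*r^3 - 51*r^2 - 20*I*r^2 - 32*r + 350*I*r + 560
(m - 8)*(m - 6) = m^2 - 14*m + 48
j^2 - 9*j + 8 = (j - 8)*(j - 1)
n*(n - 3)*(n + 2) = n^3 - n^2 - 6*n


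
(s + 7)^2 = s^2 + 14*s + 49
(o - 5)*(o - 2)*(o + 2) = o^3 - 5*o^2 - 4*o + 20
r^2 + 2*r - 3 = (r - 1)*(r + 3)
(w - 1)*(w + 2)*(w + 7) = w^3 + 8*w^2 + 5*w - 14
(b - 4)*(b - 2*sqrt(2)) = b^2 - 4*b - 2*sqrt(2)*b + 8*sqrt(2)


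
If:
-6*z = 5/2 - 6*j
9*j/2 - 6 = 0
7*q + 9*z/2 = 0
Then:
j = 4/3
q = -33/56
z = 11/12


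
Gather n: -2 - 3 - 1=-6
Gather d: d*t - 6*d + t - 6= d*(t - 6) + t - 6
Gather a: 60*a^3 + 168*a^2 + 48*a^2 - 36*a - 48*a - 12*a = 60*a^3 + 216*a^2 - 96*a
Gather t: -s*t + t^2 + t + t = t^2 + t*(2 - s)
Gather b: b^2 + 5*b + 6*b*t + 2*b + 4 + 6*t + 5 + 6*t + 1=b^2 + b*(6*t + 7) + 12*t + 10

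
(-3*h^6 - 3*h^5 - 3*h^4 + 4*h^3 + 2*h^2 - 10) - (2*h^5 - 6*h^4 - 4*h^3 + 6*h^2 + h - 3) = -3*h^6 - 5*h^5 + 3*h^4 + 8*h^3 - 4*h^2 - h - 7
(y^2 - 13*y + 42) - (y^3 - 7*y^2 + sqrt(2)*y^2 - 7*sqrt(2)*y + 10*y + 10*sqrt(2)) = -y^3 - sqrt(2)*y^2 + 8*y^2 - 23*y + 7*sqrt(2)*y - 10*sqrt(2) + 42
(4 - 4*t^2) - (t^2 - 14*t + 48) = -5*t^2 + 14*t - 44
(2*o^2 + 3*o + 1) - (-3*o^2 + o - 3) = 5*o^2 + 2*o + 4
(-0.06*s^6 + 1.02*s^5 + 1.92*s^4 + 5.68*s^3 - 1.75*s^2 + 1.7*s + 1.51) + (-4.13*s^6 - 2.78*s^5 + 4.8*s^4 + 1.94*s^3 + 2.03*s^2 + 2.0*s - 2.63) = -4.19*s^6 - 1.76*s^5 + 6.72*s^4 + 7.62*s^3 + 0.28*s^2 + 3.7*s - 1.12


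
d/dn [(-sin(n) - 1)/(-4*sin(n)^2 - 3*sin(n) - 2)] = (-8*sin(n) + 2*cos(2*n) - 3)*cos(n)/(4*sin(n)^2 + 3*sin(n) + 2)^2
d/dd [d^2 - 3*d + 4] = 2*d - 3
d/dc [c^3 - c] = 3*c^2 - 1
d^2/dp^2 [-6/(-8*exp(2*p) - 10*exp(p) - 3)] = 12*(4*(8*exp(p) + 5)^2*exp(p) - (16*exp(p) + 5)*(8*exp(2*p) + 10*exp(p) + 3))*exp(p)/(8*exp(2*p) + 10*exp(p) + 3)^3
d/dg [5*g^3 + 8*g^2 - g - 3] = 15*g^2 + 16*g - 1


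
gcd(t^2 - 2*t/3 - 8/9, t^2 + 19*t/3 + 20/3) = 1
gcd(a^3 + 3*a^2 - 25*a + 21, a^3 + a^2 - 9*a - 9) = a - 3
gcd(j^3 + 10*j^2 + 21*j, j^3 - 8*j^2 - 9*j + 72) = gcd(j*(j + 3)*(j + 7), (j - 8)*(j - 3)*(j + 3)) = j + 3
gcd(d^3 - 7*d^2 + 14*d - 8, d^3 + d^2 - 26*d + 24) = d^2 - 5*d + 4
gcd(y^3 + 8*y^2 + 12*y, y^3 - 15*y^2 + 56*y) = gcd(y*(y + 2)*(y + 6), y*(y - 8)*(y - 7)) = y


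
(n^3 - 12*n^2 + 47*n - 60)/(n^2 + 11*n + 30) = (n^3 - 12*n^2 + 47*n - 60)/(n^2 + 11*n + 30)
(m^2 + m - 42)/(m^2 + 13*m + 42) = (m - 6)/(m + 6)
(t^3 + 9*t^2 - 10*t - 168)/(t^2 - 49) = (t^2 + 2*t - 24)/(t - 7)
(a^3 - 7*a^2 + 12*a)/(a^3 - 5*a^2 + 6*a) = (a - 4)/(a - 2)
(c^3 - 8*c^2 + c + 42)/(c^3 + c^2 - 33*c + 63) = (c^2 - 5*c - 14)/(c^2 + 4*c - 21)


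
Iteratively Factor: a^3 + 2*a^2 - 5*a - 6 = (a - 2)*(a^2 + 4*a + 3) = (a - 2)*(a + 3)*(a + 1)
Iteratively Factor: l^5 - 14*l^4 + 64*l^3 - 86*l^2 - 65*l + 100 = (l - 5)*(l^4 - 9*l^3 + 19*l^2 + 9*l - 20) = (l - 5)*(l + 1)*(l^3 - 10*l^2 + 29*l - 20) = (l - 5)^2*(l + 1)*(l^2 - 5*l + 4) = (l - 5)^2*(l - 1)*(l + 1)*(l - 4)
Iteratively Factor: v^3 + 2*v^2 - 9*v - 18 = (v + 3)*(v^2 - v - 6) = (v + 2)*(v + 3)*(v - 3)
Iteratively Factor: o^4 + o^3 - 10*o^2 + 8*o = (o)*(o^3 + o^2 - 10*o + 8) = o*(o + 4)*(o^2 - 3*o + 2) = o*(o - 1)*(o + 4)*(o - 2)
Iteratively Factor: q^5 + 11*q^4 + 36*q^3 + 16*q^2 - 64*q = (q + 4)*(q^4 + 7*q^3 + 8*q^2 - 16*q) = q*(q + 4)*(q^3 + 7*q^2 + 8*q - 16) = q*(q + 4)^2*(q^2 + 3*q - 4) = q*(q + 4)^3*(q - 1)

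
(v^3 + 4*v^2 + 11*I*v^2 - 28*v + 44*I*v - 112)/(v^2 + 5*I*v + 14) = (v^2 + 4*v*(1 + I) + 16*I)/(v - 2*I)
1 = 1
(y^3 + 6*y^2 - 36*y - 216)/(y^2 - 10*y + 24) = (y^2 + 12*y + 36)/(y - 4)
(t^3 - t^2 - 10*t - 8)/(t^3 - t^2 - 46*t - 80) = (t^2 - 3*t - 4)/(t^2 - 3*t - 40)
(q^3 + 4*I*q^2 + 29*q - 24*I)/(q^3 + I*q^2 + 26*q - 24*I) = (q^2 + 5*I*q + 24)/(q^2 + 2*I*q + 24)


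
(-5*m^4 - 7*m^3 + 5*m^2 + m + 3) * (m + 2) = -5*m^5 - 17*m^4 - 9*m^3 + 11*m^2 + 5*m + 6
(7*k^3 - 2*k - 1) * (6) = 42*k^3 - 12*k - 6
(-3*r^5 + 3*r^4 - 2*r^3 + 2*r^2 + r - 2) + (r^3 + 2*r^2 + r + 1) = -3*r^5 + 3*r^4 - r^3 + 4*r^2 + 2*r - 1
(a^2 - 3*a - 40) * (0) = 0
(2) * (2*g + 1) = 4*g + 2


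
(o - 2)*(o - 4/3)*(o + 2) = o^3 - 4*o^2/3 - 4*o + 16/3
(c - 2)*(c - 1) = c^2 - 3*c + 2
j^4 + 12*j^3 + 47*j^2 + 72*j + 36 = (j + 1)*(j + 2)*(j + 3)*(j + 6)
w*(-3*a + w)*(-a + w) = 3*a^2*w - 4*a*w^2 + w^3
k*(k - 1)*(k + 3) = k^3 + 2*k^2 - 3*k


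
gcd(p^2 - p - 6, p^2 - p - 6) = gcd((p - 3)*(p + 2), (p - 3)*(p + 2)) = p^2 - p - 6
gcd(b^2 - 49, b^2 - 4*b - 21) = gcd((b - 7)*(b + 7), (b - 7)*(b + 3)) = b - 7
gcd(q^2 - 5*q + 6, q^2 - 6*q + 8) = q - 2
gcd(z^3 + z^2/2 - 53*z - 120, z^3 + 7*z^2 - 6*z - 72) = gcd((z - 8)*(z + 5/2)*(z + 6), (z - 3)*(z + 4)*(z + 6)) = z + 6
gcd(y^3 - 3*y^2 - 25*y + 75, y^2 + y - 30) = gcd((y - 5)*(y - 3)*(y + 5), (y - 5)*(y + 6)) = y - 5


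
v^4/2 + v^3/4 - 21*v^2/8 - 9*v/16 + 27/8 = (v/2 + 1)*(v - 3/2)^2*(v + 3/2)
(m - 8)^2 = m^2 - 16*m + 64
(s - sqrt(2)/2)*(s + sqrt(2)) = s^2 + sqrt(2)*s/2 - 1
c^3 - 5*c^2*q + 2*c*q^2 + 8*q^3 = (c - 4*q)*(c - 2*q)*(c + q)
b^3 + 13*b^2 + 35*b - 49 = (b - 1)*(b + 7)^2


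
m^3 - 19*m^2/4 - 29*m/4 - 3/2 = (m - 6)*(m + 1/4)*(m + 1)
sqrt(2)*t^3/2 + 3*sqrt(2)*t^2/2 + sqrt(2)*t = t*(t + 2)*(sqrt(2)*t/2 + sqrt(2)/2)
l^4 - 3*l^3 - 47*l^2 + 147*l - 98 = (l - 7)*(l - 2)*(l - 1)*(l + 7)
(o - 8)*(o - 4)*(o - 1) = o^3 - 13*o^2 + 44*o - 32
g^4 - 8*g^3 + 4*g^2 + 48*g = g*(g - 6)*(g - 4)*(g + 2)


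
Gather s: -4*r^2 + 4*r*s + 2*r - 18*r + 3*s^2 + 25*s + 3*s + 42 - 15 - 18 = -4*r^2 - 16*r + 3*s^2 + s*(4*r + 28) + 9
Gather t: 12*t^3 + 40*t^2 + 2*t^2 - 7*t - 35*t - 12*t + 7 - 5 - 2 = 12*t^3 + 42*t^2 - 54*t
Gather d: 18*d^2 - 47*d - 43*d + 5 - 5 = 18*d^2 - 90*d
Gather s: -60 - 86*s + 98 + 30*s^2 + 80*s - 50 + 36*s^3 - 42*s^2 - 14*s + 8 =36*s^3 - 12*s^2 - 20*s - 4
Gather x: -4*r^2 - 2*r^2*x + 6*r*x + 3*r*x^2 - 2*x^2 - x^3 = -4*r^2 - x^3 + x^2*(3*r - 2) + x*(-2*r^2 + 6*r)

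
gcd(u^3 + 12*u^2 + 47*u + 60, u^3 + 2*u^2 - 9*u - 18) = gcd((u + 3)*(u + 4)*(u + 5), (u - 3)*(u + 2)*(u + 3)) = u + 3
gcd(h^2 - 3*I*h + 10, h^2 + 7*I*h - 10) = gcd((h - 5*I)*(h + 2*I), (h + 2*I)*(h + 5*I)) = h + 2*I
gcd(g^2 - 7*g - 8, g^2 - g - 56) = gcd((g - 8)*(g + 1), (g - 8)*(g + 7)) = g - 8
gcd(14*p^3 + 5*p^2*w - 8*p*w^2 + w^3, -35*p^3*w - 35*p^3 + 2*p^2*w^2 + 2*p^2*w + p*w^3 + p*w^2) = 1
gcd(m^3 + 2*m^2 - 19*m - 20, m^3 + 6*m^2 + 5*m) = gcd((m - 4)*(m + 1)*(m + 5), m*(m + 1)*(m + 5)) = m^2 + 6*m + 5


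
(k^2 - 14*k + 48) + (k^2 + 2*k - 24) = 2*k^2 - 12*k + 24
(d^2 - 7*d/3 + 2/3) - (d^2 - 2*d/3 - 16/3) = 6 - 5*d/3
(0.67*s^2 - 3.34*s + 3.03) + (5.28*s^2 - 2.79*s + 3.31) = 5.95*s^2 - 6.13*s + 6.34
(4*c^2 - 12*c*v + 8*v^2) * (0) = 0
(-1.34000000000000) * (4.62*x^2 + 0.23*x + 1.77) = -6.1908*x^2 - 0.3082*x - 2.3718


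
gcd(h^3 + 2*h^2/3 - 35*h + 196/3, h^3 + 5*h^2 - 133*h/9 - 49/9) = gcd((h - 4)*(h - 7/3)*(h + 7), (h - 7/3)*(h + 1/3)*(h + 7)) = h^2 + 14*h/3 - 49/3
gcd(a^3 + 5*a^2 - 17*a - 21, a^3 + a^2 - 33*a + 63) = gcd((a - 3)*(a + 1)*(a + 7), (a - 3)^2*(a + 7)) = a^2 + 4*a - 21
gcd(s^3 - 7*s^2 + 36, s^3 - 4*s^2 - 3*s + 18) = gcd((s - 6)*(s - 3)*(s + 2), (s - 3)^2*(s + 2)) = s^2 - s - 6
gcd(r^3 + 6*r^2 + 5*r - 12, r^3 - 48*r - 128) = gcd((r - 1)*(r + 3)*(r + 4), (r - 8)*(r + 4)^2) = r + 4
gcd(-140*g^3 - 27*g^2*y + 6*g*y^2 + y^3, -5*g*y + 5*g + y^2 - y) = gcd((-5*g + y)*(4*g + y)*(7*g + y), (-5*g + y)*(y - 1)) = -5*g + y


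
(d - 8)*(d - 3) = d^2 - 11*d + 24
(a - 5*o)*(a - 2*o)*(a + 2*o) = a^3 - 5*a^2*o - 4*a*o^2 + 20*o^3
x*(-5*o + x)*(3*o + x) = -15*o^2*x - 2*o*x^2 + x^3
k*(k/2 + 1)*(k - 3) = k^3/2 - k^2/2 - 3*k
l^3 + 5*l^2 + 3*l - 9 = (l - 1)*(l + 3)^2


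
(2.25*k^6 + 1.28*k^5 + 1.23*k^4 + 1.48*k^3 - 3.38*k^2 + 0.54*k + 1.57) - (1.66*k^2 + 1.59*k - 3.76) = 2.25*k^6 + 1.28*k^5 + 1.23*k^4 + 1.48*k^3 - 5.04*k^2 - 1.05*k + 5.33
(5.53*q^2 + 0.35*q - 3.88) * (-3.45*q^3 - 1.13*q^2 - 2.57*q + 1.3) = -19.0785*q^5 - 7.4564*q^4 - 1.2216*q^3 + 10.6739*q^2 + 10.4266*q - 5.044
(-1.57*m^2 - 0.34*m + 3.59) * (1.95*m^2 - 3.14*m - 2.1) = -3.0615*m^4 + 4.2668*m^3 + 11.3651*m^2 - 10.5586*m - 7.539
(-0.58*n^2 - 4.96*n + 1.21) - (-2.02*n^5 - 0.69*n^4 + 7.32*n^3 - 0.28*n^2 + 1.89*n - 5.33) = 2.02*n^5 + 0.69*n^4 - 7.32*n^3 - 0.3*n^2 - 6.85*n + 6.54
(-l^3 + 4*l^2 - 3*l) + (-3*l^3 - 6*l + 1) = -4*l^3 + 4*l^2 - 9*l + 1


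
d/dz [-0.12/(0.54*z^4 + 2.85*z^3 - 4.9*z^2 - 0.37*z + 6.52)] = (0.2592*z^3 + 1.026*z^2 - 1.176*z - 0.0444)/(0.54*z^4 + 2.85*z^3 - 4.9*z^2 - 0.37*z + 6.52)^2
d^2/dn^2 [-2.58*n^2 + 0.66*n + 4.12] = -5.16000000000000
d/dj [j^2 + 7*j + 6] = 2*j + 7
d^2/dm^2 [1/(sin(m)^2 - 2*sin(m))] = 2*(-2*sin(m) + 3 + 1/sin(m) - 6/sin(m)^2 + 4/sin(m)^3)/(sin(m) - 2)^3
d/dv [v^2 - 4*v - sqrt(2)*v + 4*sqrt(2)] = 2*v - 4 - sqrt(2)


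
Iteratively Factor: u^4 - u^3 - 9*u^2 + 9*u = (u - 3)*(u^3 + 2*u^2 - 3*u) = u*(u - 3)*(u^2 + 2*u - 3) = u*(u - 3)*(u - 1)*(u + 3)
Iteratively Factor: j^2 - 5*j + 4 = (j - 1)*(j - 4)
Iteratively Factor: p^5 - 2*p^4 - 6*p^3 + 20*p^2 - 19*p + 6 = (p + 3)*(p^4 - 5*p^3 + 9*p^2 - 7*p + 2) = (p - 2)*(p + 3)*(p^3 - 3*p^2 + 3*p - 1) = (p - 2)*(p - 1)*(p + 3)*(p^2 - 2*p + 1) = (p - 2)*(p - 1)^2*(p + 3)*(p - 1)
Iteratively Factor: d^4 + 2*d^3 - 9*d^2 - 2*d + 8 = (d + 1)*(d^3 + d^2 - 10*d + 8) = (d - 1)*(d + 1)*(d^2 + 2*d - 8) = (d - 1)*(d + 1)*(d + 4)*(d - 2)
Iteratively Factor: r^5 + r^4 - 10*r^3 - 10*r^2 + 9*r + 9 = (r - 1)*(r^4 + 2*r^3 - 8*r^2 - 18*r - 9) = (r - 1)*(r + 1)*(r^3 + r^2 - 9*r - 9) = (r - 1)*(r + 1)*(r + 3)*(r^2 - 2*r - 3) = (r - 1)*(r + 1)^2*(r + 3)*(r - 3)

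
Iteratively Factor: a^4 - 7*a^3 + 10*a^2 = (a)*(a^3 - 7*a^2 + 10*a) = a*(a - 2)*(a^2 - 5*a) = a^2*(a - 2)*(a - 5)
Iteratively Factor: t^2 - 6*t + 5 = (t - 1)*(t - 5)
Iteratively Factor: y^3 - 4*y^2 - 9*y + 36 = (y - 3)*(y^2 - y - 12) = (y - 4)*(y - 3)*(y + 3)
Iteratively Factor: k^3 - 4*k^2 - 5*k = (k + 1)*(k^2 - 5*k) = k*(k + 1)*(k - 5)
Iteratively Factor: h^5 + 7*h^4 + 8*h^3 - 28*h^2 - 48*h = (h + 4)*(h^4 + 3*h^3 - 4*h^2 - 12*h) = (h - 2)*(h + 4)*(h^3 + 5*h^2 + 6*h) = h*(h - 2)*(h + 4)*(h^2 + 5*h + 6) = h*(h - 2)*(h + 2)*(h + 4)*(h + 3)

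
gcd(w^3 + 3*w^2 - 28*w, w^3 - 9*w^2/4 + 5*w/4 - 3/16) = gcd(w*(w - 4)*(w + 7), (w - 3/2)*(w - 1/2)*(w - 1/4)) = 1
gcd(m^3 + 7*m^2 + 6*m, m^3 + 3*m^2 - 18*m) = m^2 + 6*m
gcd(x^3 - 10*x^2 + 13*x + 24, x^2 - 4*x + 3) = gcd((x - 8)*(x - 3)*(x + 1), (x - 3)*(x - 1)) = x - 3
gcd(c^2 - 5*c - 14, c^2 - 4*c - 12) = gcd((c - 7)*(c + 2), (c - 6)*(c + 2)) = c + 2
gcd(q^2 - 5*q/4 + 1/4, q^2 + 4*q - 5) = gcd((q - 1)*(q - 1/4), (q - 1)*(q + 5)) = q - 1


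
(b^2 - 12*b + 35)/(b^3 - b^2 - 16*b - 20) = (b - 7)/(b^2 + 4*b + 4)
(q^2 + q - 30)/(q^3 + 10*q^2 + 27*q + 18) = (q - 5)/(q^2 + 4*q + 3)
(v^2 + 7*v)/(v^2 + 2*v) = (v + 7)/(v + 2)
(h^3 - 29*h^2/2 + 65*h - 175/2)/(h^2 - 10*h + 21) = (2*h^2 - 15*h + 25)/(2*(h - 3))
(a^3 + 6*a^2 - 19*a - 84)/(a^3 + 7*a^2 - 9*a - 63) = (a - 4)/(a - 3)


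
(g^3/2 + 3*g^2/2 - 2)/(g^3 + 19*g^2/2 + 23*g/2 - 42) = (g^3 + 3*g^2 - 4)/(2*g^3 + 19*g^2 + 23*g - 84)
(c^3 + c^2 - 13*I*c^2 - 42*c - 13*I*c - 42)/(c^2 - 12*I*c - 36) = (c^2 + c*(1 - 7*I) - 7*I)/(c - 6*I)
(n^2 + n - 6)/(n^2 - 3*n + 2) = (n + 3)/(n - 1)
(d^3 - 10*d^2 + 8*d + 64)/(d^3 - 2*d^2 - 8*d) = (d - 8)/d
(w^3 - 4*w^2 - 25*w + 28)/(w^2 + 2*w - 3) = (w^2 - 3*w - 28)/(w + 3)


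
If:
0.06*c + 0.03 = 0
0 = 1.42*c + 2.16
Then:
No Solution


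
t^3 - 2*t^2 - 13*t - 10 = (t - 5)*(t + 1)*(t + 2)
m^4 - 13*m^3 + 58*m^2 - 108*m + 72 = (m - 6)*(m - 3)*(m - 2)^2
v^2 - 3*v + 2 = (v - 2)*(v - 1)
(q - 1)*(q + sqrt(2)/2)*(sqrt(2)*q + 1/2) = sqrt(2)*q^3 - sqrt(2)*q^2 + 3*q^2/2 - 3*q/2 + sqrt(2)*q/4 - sqrt(2)/4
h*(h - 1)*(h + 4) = h^3 + 3*h^2 - 4*h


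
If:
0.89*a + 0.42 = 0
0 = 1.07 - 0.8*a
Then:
No Solution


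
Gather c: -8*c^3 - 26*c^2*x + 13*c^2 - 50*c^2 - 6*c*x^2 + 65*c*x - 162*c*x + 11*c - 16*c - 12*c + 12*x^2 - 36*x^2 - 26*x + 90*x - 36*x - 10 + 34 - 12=-8*c^3 + c^2*(-26*x - 37) + c*(-6*x^2 - 97*x - 17) - 24*x^2 + 28*x + 12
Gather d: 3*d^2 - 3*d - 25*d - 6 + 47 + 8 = 3*d^2 - 28*d + 49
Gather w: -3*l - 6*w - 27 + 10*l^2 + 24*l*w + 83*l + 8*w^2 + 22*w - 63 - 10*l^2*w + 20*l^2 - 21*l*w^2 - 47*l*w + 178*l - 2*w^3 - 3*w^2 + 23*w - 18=30*l^2 + 258*l - 2*w^3 + w^2*(5 - 21*l) + w*(-10*l^2 - 23*l + 39) - 108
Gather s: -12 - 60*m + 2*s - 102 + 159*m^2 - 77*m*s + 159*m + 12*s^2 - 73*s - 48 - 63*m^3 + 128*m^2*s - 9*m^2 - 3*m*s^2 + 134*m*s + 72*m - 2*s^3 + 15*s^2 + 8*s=-63*m^3 + 150*m^2 + 171*m - 2*s^3 + s^2*(27 - 3*m) + s*(128*m^2 + 57*m - 63) - 162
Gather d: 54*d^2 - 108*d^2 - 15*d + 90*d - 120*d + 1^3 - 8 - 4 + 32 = -54*d^2 - 45*d + 21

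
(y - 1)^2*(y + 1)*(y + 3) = y^4 + 2*y^3 - 4*y^2 - 2*y + 3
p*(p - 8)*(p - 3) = p^3 - 11*p^2 + 24*p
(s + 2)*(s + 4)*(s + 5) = s^3 + 11*s^2 + 38*s + 40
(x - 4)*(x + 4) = x^2 - 16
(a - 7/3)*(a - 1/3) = a^2 - 8*a/3 + 7/9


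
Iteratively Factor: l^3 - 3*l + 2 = (l + 2)*(l^2 - 2*l + 1) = (l - 1)*(l + 2)*(l - 1)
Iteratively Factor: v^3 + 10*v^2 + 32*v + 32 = (v + 4)*(v^2 + 6*v + 8) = (v + 2)*(v + 4)*(v + 4)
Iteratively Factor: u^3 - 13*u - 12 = (u + 1)*(u^2 - u - 12) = (u - 4)*(u + 1)*(u + 3)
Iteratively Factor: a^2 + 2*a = (a)*(a + 2)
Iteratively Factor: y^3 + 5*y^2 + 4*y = (y + 4)*(y^2 + y) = (y + 1)*(y + 4)*(y)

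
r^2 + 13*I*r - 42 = (r + 6*I)*(r + 7*I)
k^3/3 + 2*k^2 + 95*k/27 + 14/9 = (k/3 + 1)*(k + 2/3)*(k + 7/3)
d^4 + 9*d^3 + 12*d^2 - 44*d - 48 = (d - 2)*(d + 1)*(d + 4)*(d + 6)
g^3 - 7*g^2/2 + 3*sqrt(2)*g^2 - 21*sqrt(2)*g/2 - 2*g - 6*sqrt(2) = (g - 4)*(g + 1/2)*(g + 3*sqrt(2))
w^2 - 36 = (w - 6)*(w + 6)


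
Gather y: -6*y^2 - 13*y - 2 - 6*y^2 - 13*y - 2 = -12*y^2 - 26*y - 4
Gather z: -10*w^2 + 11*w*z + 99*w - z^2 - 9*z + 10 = -10*w^2 + 99*w - z^2 + z*(11*w - 9) + 10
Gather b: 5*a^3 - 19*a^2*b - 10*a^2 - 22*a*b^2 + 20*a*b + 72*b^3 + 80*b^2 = 5*a^3 - 10*a^2 + 72*b^3 + b^2*(80 - 22*a) + b*(-19*a^2 + 20*a)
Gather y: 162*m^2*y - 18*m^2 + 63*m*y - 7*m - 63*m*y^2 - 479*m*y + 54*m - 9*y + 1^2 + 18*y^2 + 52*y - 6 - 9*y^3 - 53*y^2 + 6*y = -18*m^2 + 47*m - 9*y^3 + y^2*(-63*m - 35) + y*(162*m^2 - 416*m + 49) - 5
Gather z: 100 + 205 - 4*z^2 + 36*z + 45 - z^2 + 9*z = -5*z^2 + 45*z + 350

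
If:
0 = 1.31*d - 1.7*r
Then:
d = 1.29770992366412*r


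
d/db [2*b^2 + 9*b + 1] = 4*b + 9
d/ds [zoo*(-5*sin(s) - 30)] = zoo*cos(s)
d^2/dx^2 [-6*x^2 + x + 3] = -12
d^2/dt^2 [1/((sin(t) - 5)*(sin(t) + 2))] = (-4*sin(t)^4 + 9*sin(t)^3 - 43*sin(t)^2 + 12*sin(t) + 38)/((sin(t) - 5)^3*(sin(t) + 2)^3)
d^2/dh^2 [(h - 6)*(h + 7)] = 2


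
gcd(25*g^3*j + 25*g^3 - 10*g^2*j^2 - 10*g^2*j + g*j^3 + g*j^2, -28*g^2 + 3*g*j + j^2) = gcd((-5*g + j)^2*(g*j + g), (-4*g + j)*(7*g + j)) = 1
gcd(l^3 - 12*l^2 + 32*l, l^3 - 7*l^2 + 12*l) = l^2 - 4*l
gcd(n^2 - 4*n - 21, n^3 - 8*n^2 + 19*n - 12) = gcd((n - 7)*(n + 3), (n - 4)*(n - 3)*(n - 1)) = 1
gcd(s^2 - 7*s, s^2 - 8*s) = s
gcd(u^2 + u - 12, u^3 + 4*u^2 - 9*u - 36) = u^2 + u - 12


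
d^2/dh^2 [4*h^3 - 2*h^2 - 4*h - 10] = 24*h - 4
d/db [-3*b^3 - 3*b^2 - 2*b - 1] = -9*b^2 - 6*b - 2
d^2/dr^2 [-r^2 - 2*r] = -2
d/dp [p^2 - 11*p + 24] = 2*p - 11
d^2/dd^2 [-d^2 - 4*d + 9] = -2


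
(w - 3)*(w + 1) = w^2 - 2*w - 3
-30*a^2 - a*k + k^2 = (-6*a + k)*(5*a + k)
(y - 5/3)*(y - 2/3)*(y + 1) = y^3 - 4*y^2/3 - 11*y/9 + 10/9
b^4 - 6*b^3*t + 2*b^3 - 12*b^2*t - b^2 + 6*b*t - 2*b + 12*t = (b - 1)*(b + 1)*(b + 2)*(b - 6*t)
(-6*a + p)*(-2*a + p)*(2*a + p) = 24*a^3 - 4*a^2*p - 6*a*p^2 + p^3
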